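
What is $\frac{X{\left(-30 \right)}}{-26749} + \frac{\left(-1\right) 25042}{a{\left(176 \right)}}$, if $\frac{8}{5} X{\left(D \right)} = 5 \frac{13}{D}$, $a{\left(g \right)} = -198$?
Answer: $\frac{5358789809}{42370416} \approx 126.47$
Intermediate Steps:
$X{\left(D \right)} = \frac{325}{8 D}$ ($X{\left(D \right)} = \frac{5 \cdot 5 \frac{13}{D}}{8} = \frac{5 \frac{65}{D}}{8} = \frac{325}{8 D}$)
$\frac{X{\left(-30 \right)}}{-26749} + \frac{\left(-1\right) 25042}{a{\left(176 \right)}} = \frac{\frac{325}{8} \frac{1}{-30}}{-26749} + \frac{\left(-1\right) 25042}{-198} = \frac{325}{8} \left(- \frac{1}{30}\right) \left(- \frac{1}{26749}\right) - - \frac{12521}{99} = \left(- \frac{65}{48}\right) \left(- \frac{1}{26749}\right) + \frac{12521}{99} = \frac{65}{1283952} + \frac{12521}{99} = \frac{5358789809}{42370416}$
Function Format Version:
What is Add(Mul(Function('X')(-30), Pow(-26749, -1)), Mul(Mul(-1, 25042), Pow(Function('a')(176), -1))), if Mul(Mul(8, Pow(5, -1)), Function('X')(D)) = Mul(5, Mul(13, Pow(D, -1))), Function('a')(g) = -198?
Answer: Rational(5358789809, 42370416) ≈ 126.47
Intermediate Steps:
Function('X')(D) = Mul(Rational(325, 8), Pow(D, -1)) (Function('X')(D) = Mul(Rational(5, 8), Mul(5, Mul(13, Pow(D, -1)))) = Mul(Rational(5, 8), Mul(65, Pow(D, -1))) = Mul(Rational(325, 8), Pow(D, -1)))
Add(Mul(Function('X')(-30), Pow(-26749, -1)), Mul(Mul(-1, 25042), Pow(Function('a')(176), -1))) = Add(Mul(Mul(Rational(325, 8), Pow(-30, -1)), Pow(-26749, -1)), Mul(Mul(-1, 25042), Pow(-198, -1))) = Add(Mul(Mul(Rational(325, 8), Rational(-1, 30)), Rational(-1, 26749)), Mul(-25042, Rational(-1, 198))) = Add(Mul(Rational(-65, 48), Rational(-1, 26749)), Rational(12521, 99)) = Add(Rational(65, 1283952), Rational(12521, 99)) = Rational(5358789809, 42370416)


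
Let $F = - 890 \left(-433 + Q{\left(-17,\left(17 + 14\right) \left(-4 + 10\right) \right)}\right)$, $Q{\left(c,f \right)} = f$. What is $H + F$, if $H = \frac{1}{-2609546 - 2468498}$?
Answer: $\frac{1116306412519}{5078044} \approx 2.1983 \cdot 10^{5}$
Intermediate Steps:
$H = - \frac{1}{5078044}$ ($H = \frac{1}{-5078044} = - \frac{1}{5078044} \approx -1.9693 \cdot 10^{-7}$)
$F = 219830$ ($F = - 890 \left(-433 + \left(17 + 14\right) \left(-4 + 10\right)\right) = - 890 \left(-433 + 31 \cdot 6\right) = - 890 \left(-433 + 186\right) = \left(-890\right) \left(-247\right) = 219830$)
$H + F = - \frac{1}{5078044} + 219830 = \frac{1116306412519}{5078044}$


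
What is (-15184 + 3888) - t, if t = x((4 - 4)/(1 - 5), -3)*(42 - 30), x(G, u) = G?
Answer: -11296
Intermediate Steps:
t = 0 (t = ((4 - 4)/(1 - 5))*(42 - 30) = (0/(-4))*12 = (0*(-1/4))*12 = 0*12 = 0)
(-15184 + 3888) - t = (-15184 + 3888) - 1*0 = -11296 + 0 = -11296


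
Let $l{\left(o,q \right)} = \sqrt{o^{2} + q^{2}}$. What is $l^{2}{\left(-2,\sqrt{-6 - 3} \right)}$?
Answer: $-5$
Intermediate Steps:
$l^{2}{\left(-2,\sqrt{-6 - 3} \right)} = \left(\sqrt{\left(-2\right)^{2} + \left(\sqrt{-6 - 3}\right)^{2}}\right)^{2} = \left(\sqrt{4 + \left(\sqrt{-9}\right)^{2}}\right)^{2} = \left(\sqrt{4 + \left(3 i\right)^{2}}\right)^{2} = \left(\sqrt{4 - 9}\right)^{2} = \left(\sqrt{-5}\right)^{2} = \left(i \sqrt{5}\right)^{2} = -5$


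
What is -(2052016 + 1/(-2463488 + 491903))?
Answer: -4045723965359/1971585 ≈ -2.0520e+6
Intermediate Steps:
-(2052016 + 1/(-2463488 + 491903)) = -(2052016 + 1/(-1971585)) = -(2052016 - 1/1971585) = -1*4045723965359/1971585 = -4045723965359/1971585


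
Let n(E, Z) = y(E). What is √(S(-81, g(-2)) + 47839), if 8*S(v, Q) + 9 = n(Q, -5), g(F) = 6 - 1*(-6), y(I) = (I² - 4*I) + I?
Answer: √765622/4 ≈ 218.75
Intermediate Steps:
y(I) = I² - 3*I
n(E, Z) = E*(-3 + E)
g(F) = 12 (g(F) = 6 + 6 = 12)
S(v, Q) = -9/8 + Q*(-3 + Q)/8 (S(v, Q) = -9/8 + (Q*(-3 + Q))/8 = -9/8 + Q*(-3 + Q)/8)
√(S(-81, g(-2)) + 47839) = √((-9/8 + (⅛)*12*(-3 + 12)) + 47839) = √((-9/8 + (⅛)*12*9) + 47839) = √((-9/8 + 27/2) + 47839) = √(99/8 + 47839) = √(382811/8) = √765622/4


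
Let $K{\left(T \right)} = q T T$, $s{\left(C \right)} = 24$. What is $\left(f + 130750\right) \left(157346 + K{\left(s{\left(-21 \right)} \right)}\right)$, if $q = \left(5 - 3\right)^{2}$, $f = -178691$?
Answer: $-7653780650$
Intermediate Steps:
$q = 4$ ($q = 2^{2} = 4$)
$K{\left(T \right)} = 4 T^{2}$ ($K{\left(T \right)} = 4 T T = 4 T^{2}$)
$\left(f + 130750\right) \left(157346 + K{\left(s{\left(-21 \right)} \right)}\right) = \left(-178691 + 130750\right) \left(157346 + 4 \cdot 24^{2}\right) = - 47941 \left(157346 + 4 \cdot 576\right) = - 47941 \left(157346 + 2304\right) = \left(-47941\right) 159650 = -7653780650$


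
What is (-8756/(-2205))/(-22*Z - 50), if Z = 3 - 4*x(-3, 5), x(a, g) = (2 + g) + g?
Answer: 2189/518175 ≈ 0.0042244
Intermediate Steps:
x(a, g) = 2 + 2*g
Z = -45 (Z = 3 - 4*(2 + 2*5) = 3 - 4*(2 + 10) = 3 - 4*12 = 3 - 48 = -45)
(-8756/(-2205))/(-22*Z - 50) = (-8756/(-2205))/(-22*(-45) - 50) = (-8756*(-1/2205))/(990 - 50) = (8756/2205)/940 = (8756/2205)*(1/940) = 2189/518175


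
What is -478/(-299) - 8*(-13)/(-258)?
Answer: 46114/38571 ≈ 1.1956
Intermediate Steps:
-478/(-299) - 8*(-13)/(-258) = -478*(-1/299) + 104*(-1/258) = 478/299 - 52/129 = 46114/38571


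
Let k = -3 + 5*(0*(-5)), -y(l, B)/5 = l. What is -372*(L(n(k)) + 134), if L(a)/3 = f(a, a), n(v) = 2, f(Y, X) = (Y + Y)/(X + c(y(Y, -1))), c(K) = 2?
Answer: -50964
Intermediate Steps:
y(l, B) = -5*l
k = -3 (k = -3 + 5*0 = -3 + 0 = -3)
f(Y, X) = 2*Y/(2 + X) (f(Y, X) = (Y + Y)/(X + 2) = (2*Y)/(2 + X) = 2*Y/(2 + X))
L(a) = 6*a/(2 + a) (L(a) = 3*(2*a/(2 + a)) = 6*a/(2 + a))
-372*(L(n(k)) + 134) = -372*(6*2/(2 + 2) + 134) = -372*(6*2/4 + 134) = -372*(6*2*(1/4) + 134) = -372*(3 + 134) = -372*137 = -50964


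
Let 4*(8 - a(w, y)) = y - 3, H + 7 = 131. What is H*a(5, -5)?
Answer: 1240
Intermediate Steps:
H = 124 (H = -7 + 131 = 124)
a(w, y) = 35/4 - y/4 (a(w, y) = 8 - (y - 3)/4 = 8 - (-3 + y)/4 = 8 + (3/4 - y/4) = 35/4 - y/4)
H*a(5, -5) = 124*(35/4 - 1/4*(-5)) = 124*(35/4 + 5/4) = 124*10 = 1240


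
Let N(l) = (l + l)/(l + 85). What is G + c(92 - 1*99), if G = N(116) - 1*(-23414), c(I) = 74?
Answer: 4721320/201 ≈ 23489.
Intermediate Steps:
N(l) = 2*l/(85 + l) (N(l) = (2*l)/(85 + l) = 2*l/(85 + l))
G = 4706446/201 (G = 2*116/(85 + 116) - 1*(-23414) = 2*116/201 + 23414 = 2*116*(1/201) + 23414 = 232/201 + 23414 = 4706446/201 ≈ 23415.)
G + c(92 - 1*99) = 4706446/201 + 74 = 4721320/201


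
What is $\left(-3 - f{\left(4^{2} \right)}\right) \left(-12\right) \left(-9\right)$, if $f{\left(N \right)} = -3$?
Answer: $0$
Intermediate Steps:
$\left(-3 - f{\left(4^{2} \right)}\right) \left(-12\right) \left(-9\right) = \left(-3 - -3\right) \left(-12\right) \left(-9\right) = \left(-3 + 3\right) \left(-12\right) \left(-9\right) = 0 \left(-12\right) \left(-9\right) = 0 \left(-9\right) = 0$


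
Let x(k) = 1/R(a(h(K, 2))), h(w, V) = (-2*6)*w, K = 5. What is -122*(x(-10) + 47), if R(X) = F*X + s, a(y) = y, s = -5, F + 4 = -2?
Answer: -2035692/355 ≈ -5734.3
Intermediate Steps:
F = -6 (F = -4 - 2 = -6)
h(w, V) = -12*w
R(X) = -5 - 6*X (R(X) = -6*X - 5 = -5 - 6*X)
x(k) = 1/355 (x(k) = 1/(-5 - (-72)*5) = 1/(-5 - 6*(-60)) = 1/(-5 + 360) = 1/355)
-122*(x(-10) + 47) = -122*(1/355 + 47) = -122*16686/355 = -2035692/355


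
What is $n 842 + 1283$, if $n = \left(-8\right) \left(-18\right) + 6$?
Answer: $127583$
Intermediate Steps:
$n = 150$ ($n = 144 + 6 = 150$)
$n 842 + 1283 = 150 \cdot 842 + 1283 = 126300 + 1283 = 127583$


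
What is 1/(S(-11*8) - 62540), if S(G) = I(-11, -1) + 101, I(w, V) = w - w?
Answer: -1/62439 ≈ -1.6016e-5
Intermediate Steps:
I(w, V) = 0
S(G) = 101 (S(G) = 0 + 101 = 101)
1/(S(-11*8) - 62540) = 1/(101 - 62540) = 1/(-62439) = -1/62439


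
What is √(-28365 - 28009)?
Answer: I*√56374 ≈ 237.43*I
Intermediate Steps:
√(-28365 - 28009) = √(-56374) = I*√56374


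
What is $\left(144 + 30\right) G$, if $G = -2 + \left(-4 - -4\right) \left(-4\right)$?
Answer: $-348$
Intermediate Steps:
$G = -2$ ($G = -2 + \left(-4 + 4\right) \left(-4\right) = -2 + 0 \left(-4\right) = -2 + 0 = -2$)
$\left(144 + 30\right) G = \left(144 + 30\right) \left(-2\right) = 174 \left(-2\right) = -348$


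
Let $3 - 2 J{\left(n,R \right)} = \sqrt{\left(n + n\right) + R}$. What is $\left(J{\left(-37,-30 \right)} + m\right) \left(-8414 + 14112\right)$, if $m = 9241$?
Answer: $52663765 - 5698 i \sqrt{26} \approx 5.2664 \cdot 10^{7} - 29054.0 i$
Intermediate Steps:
$J{\left(n,R \right)} = \frac{3}{2} - \frac{\sqrt{R + 2 n}}{2}$ ($J{\left(n,R \right)} = \frac{3}{2} - \frac{\sqrt{\left(n + n\right) + R}}{2} = \frac{3}{2} - \frac{\sqrt{2 n + R}}{2} = \frac{3}{2} - \frac{\sqrt{R + 2 n}}{2}$)
$\left(J{\left(-37,-30 \right)} + m\right) \left(-8414 + 14112\right) = \left(\left(\frac{3}{2} - \frac{\sqrt{-30 + 2 \left(-37\right)}}{2}\right) + 9241\right) \left(-8414 + 14112\right) = \left(\left(\frac{3}{2} - \frac{\sqrt{-30 - 74}}{2}\right) + 9241\right) 5698 = \left(\left(\frac{3}{2} - \frac{\sqrt{-104}}{2}\right) + 9241\right) 5698 = \left(\left(\frac{3}{2} - \frac{2 i \sqrt{26}}{2}\right) + 9241\right) 5698 = \left(\left(\frac{3}{2} - i \sqrt{26}\right) + 9241\right) 5698 = \left(\frac{18485}{2} - i \sqrt{26}\right) 5698 = 52663765 - 5698 i \sqrt{26}$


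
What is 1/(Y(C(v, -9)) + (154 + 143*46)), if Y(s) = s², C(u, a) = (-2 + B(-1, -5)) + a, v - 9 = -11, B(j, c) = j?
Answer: 1/6876 ≈ 0.00014543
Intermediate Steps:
v = -2 (v = 9 - 11 = -2)
C(u, a) = -3 + a (C(u, a) = (-2 - 1) + a = -3 + a)
1/(Y(C(v, -9)) + (154 + 143*46)) = 1/((-3 - 9)² + (154 + 143*46)) = 1/((-12)² + (154 + 6578)) = 1/(144 + 6732) = 1/6876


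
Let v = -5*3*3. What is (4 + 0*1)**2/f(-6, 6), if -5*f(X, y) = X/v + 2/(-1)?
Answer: 300/7 ≈ 42.857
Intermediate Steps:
v = -45 (v = -15*3 = -45)
f(X, y) = 2/5 + X/225 (f(X, y) = -(X/(-45) + 2/(-1))/5 = -(X*(-1/45) + 2*(-1))/5 = -(-X/45 - 2)/5 = -(-2 - X/45)/5 = 2/5 + X/225)
(4 + 0*1)**2/f(-6, 6) = (4 + 0*1)**2/(2/5 + (1/225)*(-6)) = (4 + 0)**2/(2/5 - 2/75) = 4**2/(28/75) = 16*(75/28) = 300/7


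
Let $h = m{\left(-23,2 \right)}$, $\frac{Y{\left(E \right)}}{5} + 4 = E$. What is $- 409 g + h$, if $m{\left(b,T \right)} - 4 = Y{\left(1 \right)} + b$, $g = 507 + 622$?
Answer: $-461795$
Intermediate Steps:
$Y{\left(E \right)} = -20 + 5 E$
$g = 1129$
$m{\left(b,T \right)} = -11 + b$ ($m{\left(b,T \right)} = 4 + \left(\left(-20 + 5 \cdot 1\right) + b\right) = 4 + \left(\left(-20 + 5\right) + b\right) = 4 + \left(-15 + b\right) = -11 + b$)
$h = -34$ ($h = -11 - 23 = -34$)
$- 409 g + h = \left(-409\right) 1129 - 34 = -461761 - 34 = -461795$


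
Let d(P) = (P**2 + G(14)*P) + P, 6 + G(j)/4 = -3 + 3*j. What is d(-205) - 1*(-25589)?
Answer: 40349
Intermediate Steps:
G(j) = -36 + 12*j (G(j) = -24 + 4*(-3 + 3*j) = -24 + (-12 + 12*j) = -36 + 12*j)
d(P) = P**2 + 133*P (d(P) = (P**2 + (-36 + 12*14)*P) + P = (P**2 + (-36 + 168)*P) + P = (P**2 + 132*P) + P = P**2 + 133*P)
d(-205) - 1*(-25589) = -205*(133 - 205) - 1*(-25589) = -205*(-72) + 25589 = 14760 + 25589 = 40349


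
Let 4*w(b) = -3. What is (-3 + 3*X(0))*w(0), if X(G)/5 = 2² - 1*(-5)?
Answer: -99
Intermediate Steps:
w(b) = -¾ (w(b) = (¼)*(-3) = -¾)
X(G) = 45 (X(G) = 5*(2² - 1*(-5)) = 5*(4 + 5) = 5*9 = 45)
(-3 + 3*X(0))*w(0) = (-3 + 3*45)*(-¾) = (-3 + 135)*(-¾) = 132*(-¾) = -99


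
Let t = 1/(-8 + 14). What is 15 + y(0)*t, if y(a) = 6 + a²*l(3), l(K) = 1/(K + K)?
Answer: 16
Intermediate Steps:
t = ⅙ (t = 1/6 = ⅙ ≈ 0.16667)
l(K) = 1/(2*K)
y(a) = 6 + a²/6 (y(a) = 6 + a²*((½)/3) = 6 + a²*((½)*(⅓)) = 6 + a²*(⅙) = 6 + a²/6)
15 + y(0)*t = 15 + (6 + (⅙)*0²)*(⅙) = 15 + (6 + (⅙)*0)*(⅙) = 15 + (6 + 0)*(⅙) = 15 + 6*(⅙) = 15 + 1 = 16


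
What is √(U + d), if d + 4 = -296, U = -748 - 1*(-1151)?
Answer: √103 ≈ 10.149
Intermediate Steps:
U = 403 (U = -748 + 1151 = 403)
d = -300 (d = -4 - 296 = -300)
√(U + d) = √(403 - 300) = √103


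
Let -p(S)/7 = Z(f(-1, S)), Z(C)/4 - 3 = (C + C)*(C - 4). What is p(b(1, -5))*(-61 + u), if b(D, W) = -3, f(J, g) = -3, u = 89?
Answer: -35280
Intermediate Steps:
Z(C) = 12 + 8*C*(-4 + C) (Z(C) = 12 + 4*((C + C)*(C - 4)) = 12 + 4*((2*C)*(-4 + C)) = 12 + 4*(2*C*(-4 + C)) = 12 + 8*C*(-4 + C))
p(S) = -1260 (p(S) = -7*(12 - 32*(-3) + 8*(-3)²) = -7*(12 + 96 + 8*9) = -7*(12 + 96 + 72) = -7*180 = -1260)
p(b(1, -5))*(-61 + u) = -1260*(-61 + 89) = -1260*28 = -35280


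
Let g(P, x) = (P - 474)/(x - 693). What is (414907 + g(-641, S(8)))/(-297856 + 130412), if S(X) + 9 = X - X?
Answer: -291265829/117545688 ≈ -2.4779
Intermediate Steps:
S(X) = -9 (S(X) = -9 + (X - X) = -9 + 0 = -9)
g(P, x) = (-474 + P)/(-693 + x)
(414907 + g(-641, S(8)))/(-297856 + 130412) = (414907 + (-474 - 641)/(-693 - 9))/(-297856 + 130412) = (414907 - 1115/(-702))/(-167444) = (414907 - 1/702*(-1115))*(-1/167444) = (414907 + 1115/702)*(-1/167444) = (291265829/702)*(-1/167444) = -291265829/117545688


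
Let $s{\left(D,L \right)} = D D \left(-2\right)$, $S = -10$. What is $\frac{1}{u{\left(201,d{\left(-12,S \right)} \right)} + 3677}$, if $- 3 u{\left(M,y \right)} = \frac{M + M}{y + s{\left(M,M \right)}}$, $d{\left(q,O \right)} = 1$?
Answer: $\frac{80801}{297105411} \approx 0.00027196$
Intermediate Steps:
$s{\left(D,L \right)} = - 2 D^{2}$ ($s{\left(D,L \right)} = D^{2} \left(-2\right) = - 2 D^{2}$)
$u{\left(M,y \right)} = - \frac{2 M}{3 \left(y - 2 M^{2}\right)}$ ($u{\left(M,y \right)} = - \frac{\left(M + M\right) \frac{1}{y - 2 M^{2}}}{3} = - \frac{2 M \frac{1}{y - 2 M^{2}}}{3} = - \frac{2 M}{3 \left(y - 2 M^{2}\right)}$)
$\frac{1}{u{\left(201,d{\left(-12,S \right)} \right)} + 3677} = \frac{1}{2 \cdot 201 \frac{1}{\left(-3\right) 1 + 6 \cdot 201^{2}} + 3677} = \frac{1}{2 \cdot 201 \frac{1}{-3 + 6 \cdot 40401} + 3677} = \frac{1}{2 \cdot 201 \frac{1}{-3 + 242406} + 3677} = \frac{1}{2 \cdot 201 \cdot \frac{1}{242403} + 3677} = \frac{1}{\frac{134}{80801} + 3677} = \frac{1}{\frac{297105411}{80801}} = \frac{80801}{297105411}$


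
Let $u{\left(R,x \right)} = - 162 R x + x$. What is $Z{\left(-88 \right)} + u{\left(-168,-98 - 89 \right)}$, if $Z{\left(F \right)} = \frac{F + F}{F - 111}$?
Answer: $- \frac{1012826045}{199} \approx -5.0896 \cdot 10^{6}$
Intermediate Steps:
$Z{\left(F \right)} = \frac{2 F}{-111 + F}$
$u{\left(R,x \right)} = x - 162 R x$ ($u{\left(R,x \right)} = - 162 R x + x = x - 162 R x$)
$Z{\left(-88 \right)} + u{\left(-168,-98 - 89 \right)} = 2 \left(-88\right) \frac{1}{-111 - 88} + \left(-98 - 89\right) \left(1 - -27216\right) = 2 \left(-88\right) \frac{1}{-199} + \left(-98 - 89\right) \left(1 + 27216\right) = 2 \left(-88\right) \left(- \frac{1}{199}\right) - 5089579 = \frac{176}{199} - 5089579 = - \frac{1012826045}{199}$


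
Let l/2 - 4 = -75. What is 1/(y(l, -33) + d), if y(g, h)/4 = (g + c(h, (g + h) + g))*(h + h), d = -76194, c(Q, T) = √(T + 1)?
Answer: I/(6*(-6451*I + 88*√79)) ≈ -2.5461e-5 + 3.0871e-6*I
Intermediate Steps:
l = -142 (l = 8 + 2*(-75) = 8 - 150 = -142)
c(Q, T) = √(1 + T)
y(g, h) = 8*h*(g + √(1 + h + 2*g)) (y(g, h) = 4*((g + √(1 + ((g + h) + g)))*(h + h)) = 4*((g + √(1 + (h + 2*g)))*(2*h)) = 4*((g + √(1 + h + 2*g))*(2*h)) = 4*(2*h*(g + √(1 + h + 2*g))) = 8*h*(g + √(1 + h + 2*g)))
1/(y(l, -33) + d) = 1/(8*(-33)*(-142 + √(1 - 33 + 2*(-142))) - 76194) = 1/(8*(-33)*(-142 + √(1 - 33 - 284)) - 76194) = 1/(8*(-33)*(-142 + √(-316)) - 76194) = 1/(8*(-33)*(-142 + 2*I*√79) - 76194) = 1/((37488 - 528*I*√79) - 76194) = 1/(-38706 - 528*I*√79)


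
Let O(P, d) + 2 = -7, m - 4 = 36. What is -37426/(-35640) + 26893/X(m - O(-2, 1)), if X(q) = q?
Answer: 480150197/873180 ≈ 549.89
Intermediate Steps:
m = 40 (m = 4 + 36 = 40)
O(P, d) = -9 (O(P, d) = -2 - 7 = -9)
-37426/(-35640) + 26893/X(m - O(-2, 1)) = -37426/(-35640) + 26893/(40 - 1*(-9)) = -37426*(-1/35640) + 26893/(40 + 9) = 18713/17820 + 26893/49 = 480150197/873180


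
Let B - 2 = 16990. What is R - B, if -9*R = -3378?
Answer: -49850/3 ≈ -16617.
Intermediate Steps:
R = 1126/3 (R = -⅑*(-3378) = 1126/3 ≈ 375.33)
B = 16992 (B = 2 + 16990 = 16992)
R - B = 1126/3 - 1*16992 = 1126/3 - 16992 = -49850/3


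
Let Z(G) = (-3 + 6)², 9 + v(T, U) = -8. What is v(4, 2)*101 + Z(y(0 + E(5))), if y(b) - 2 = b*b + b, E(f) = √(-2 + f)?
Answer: -1708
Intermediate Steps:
v(T, U) = -17 (v(T, U) = -9 - 8 = -17)
y(b) = 2 + b + b² (y(b) = 2 + (b*b + b) = 2 + (b² + b) = 2 + (b + b²) = 2 + b + b²)
Z(G) = 9 (Z(G) = 3² = 9)
v(4, 2)*101 + Z(y(0 + E(5))) = -17*101 + 9 = -1717 + 9 = -1708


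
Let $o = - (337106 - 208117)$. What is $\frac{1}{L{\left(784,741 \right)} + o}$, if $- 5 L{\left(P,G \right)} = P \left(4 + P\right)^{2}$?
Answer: $- \frac{5}{487465041} \approx -1.0257 \cdot 10^{-8}$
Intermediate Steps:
$o = -128989$ ($o = - (337106 - 208117) = \left(-1\right) 128989 = -128989$)
$L{\left(P,G \right)} = - \frac{P \left(4 + P\right)^{2}}{5}$
$\frac{1}{L{\left(784,741 \right)} + o} = \frac{1}{\left(- \frac{1}{5}\right) 784 \left(4 + 784\right)^{2} - 128989} = \frac{1}{\left(- \frac{1}{5}\right) 784 \cdot 788^{2} - 128989} = \frac{1}{\left(- \frac{1}{5}\right) 784 \cdot 620944 - 128989} = \frac{1}{- \frac{486820096}{5} - 128989} = \frac{1}{- \frac{487465041}{5}} = - \frac{5}{487465041}$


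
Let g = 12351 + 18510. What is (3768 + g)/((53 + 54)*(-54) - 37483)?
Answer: -34629/43261 ≈ -0.80047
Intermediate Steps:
g = 30861
(3768 + g)/((53 + 54)*(-54) - 37483) = (3768 + 30861)/((53 + 54)*(-54) - 37483) = 34629/(107*(-54) - 37483) = 34629/(-5778 - 37483) = 34629/(-43261) = 34629*(-1/43261) = -34629/43261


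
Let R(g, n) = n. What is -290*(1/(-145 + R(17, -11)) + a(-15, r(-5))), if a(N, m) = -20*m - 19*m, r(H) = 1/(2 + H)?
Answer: -293915/78 ≈ -3768.1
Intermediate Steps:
a(N, m) = -39*m
-290*(1/(-145 + R(17, -11)) + a(-15, r(-5))) = -290*(1/(-145 - 11) - 39/(2 - 5)) = -290*(1/(-156) - 39/(-3)) = -290*(-1/156 - 39*(-1/3)) = -290*(-1/156 + 13) = -290*2027/156 = -293915/78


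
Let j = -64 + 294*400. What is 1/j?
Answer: 1/117536 ≈ 8.5080e-6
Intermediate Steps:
j = 117536 (j = -64 + 117600 = 117536)
1/j = 1/117536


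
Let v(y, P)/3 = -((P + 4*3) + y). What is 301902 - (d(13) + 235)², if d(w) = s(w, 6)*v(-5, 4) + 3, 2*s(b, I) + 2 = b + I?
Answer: 1200383/4 ≈ 3.0010e+5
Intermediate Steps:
s(b, I) = -1 + I/2 + b/2 (s(b, I) = -1 + (b + I)/2 = -1 + (I + b)/2 = -1 + (I/2 + b/2) = -1 + I/2 + b/2)
v(y, P) = -36 - 3*P - 3*y (v(y, P) = 3*(-((P + 4*3) + y)) = 3*(-((P + 12) + y)) = 3*(-((12 + P) + y)) = 3*(-(12 + P + y)) = 3*(-12 - P - y) = -36 - 3*P - 3*y)
d(w) = -63 - 33*w/2 (d(w) = (-1 + (½)*6 + w/2)*(-36 - 3*4 - 3*(-5)) + 3 = (-1 + 3 + w/2)*(-36 - 12 + 15) + 3 = (2 + w/2)*(-33) + 3 = (-66 - 33*w/2) + 3 = -63 - 33*w/2)
301902 - (d(13) + 235)² = 301902 - ((-63 - 33/2*13) + 235)² = 301902 - ((-63 - 429/2) + 235)² = 301902 - (-555/2 + 235)² = 301902 - (-85/2)² = 301902 - 1*7225/4 = 301902 - 7225/4 = 1200383/4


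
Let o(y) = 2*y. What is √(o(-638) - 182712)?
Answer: 2*I*√45997 ≈ 428.94*I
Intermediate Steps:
√(o(-638) - 182712) = √(2*(-638) - 182712) = √(-1276 - 182712) = √(-183988) = 2*I*√45997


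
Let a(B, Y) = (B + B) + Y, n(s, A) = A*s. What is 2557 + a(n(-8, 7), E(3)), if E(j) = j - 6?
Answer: 2442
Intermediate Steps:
E(j) = -6 + j
a(B, Y) = Y + 2*B (a(B, Y) = 2*B + Y = Y + 2*B)
2557 + a(n(-8, 7), E(3)) = 2557 + ((-6 + 3) + 2*(7*(-8))) = 2557 + (-3 + 2*(-56)) = 2557 + (-3 - 112) = 2557 - 115 = 2442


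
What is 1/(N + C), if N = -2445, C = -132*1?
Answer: -1/2577 ≈ -0.00038805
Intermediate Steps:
C = -132
1/(N + C) = 1/(-2445 - 132) = 1/(-2577) = -1/2577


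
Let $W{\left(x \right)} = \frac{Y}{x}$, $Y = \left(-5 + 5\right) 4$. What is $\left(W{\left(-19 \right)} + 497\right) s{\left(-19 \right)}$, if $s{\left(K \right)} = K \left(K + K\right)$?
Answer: $358834$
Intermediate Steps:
$Y = 0$ ($Y = 0 \cdot 4 = 0$)
$s{\left(K \right)} = 2 K^{2}$ ($s{\left(K \right)} = K 2 K = 2 K^{2}$)
$W{\left(x \right)} = 0$ ($W{\left(x \right)} = \frac{0}{x} = 0$)
$\left(W{\left(-19 \right)} + 497\right) s{\left(-19 \right)} = \left(0 + 497\right) 2 \left(-19\right)^{2} = 497 \cdot 2 \cdot 361 = 497 \cdot 722 = 358834$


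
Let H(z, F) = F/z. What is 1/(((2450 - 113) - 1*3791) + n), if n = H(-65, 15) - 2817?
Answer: -13/55526 ≈ -0.00023412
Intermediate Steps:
n = -36624/13 (n = 15/(-65) - 2817 = 15*(-1/65) - 2817 = -3/13 - 2817 = -36624/13 ≈ -2817.2)
1/(((2450 - 113) - 1*3791) + n) = 1/(((2450 - 113) - 1*3791) - 36624/13) = 1/((2337 - 3791) - 36624/13) = 1/(-1454 - 36624/13) = 1/(-55526/13) = -13/55526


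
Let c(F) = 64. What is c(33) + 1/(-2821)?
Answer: 180543/2821 ≈ 64.000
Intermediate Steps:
c(33) + 1/(-2821) = 64 + 1/(-2821) = 64 - 1/2821 = 180543/2821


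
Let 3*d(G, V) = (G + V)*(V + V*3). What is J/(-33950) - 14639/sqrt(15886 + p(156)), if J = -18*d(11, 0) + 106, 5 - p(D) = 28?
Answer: -53/16975 - 14639*sqrt(15863)/15863 ≈ -116.23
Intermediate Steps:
d(G, V) = 4*V*(G + V)/3 (d(G, V) = ((G + V)*(V + V*3))/3 = ((G + V)*(V + 3*V))/3 = ((G + V)*(4*V))/3 = (4*V*(G + V))/3 = 4*V*(G + V)/3)
p(D) = -23 (p(D) = 5 - 1*28 = 5 - 28 = -23)
J = 106 (J = -24*0*(11 + 0) + 106 = -24*0*11 + 106 = -18*0 + 106 = 0 + 106 = 106)
J/(-33950) - 14639/sqrt(15886 + p(156)) = 106/(-33950) - 14639/sqrt(15886 - 23) = 106*(-1/33950) - 14639*sqrt(15863)/15863 = -53/16975 - 14639*sqrt(15863)/15863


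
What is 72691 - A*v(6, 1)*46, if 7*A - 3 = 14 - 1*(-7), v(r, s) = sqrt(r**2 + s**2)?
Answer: 72691 - 1104*sqrt(37)/7 ≈ 71732.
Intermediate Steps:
A = 24/7 (A = 3/7 + (14 - 1*(-7))/7 = 3/7 + (14 + 7)/7 = 3/7 + (1/7)*21 = 3/7 + 3 = 24/7 ≈ 3.4286)
72691 - A*v(6, 1)*46 = 72691 - 24*sqrt(6**2 + 1**2)/7*46 = 72691 - 24*sqrt(36 + 1)/7*46 = 72691 - 24*sqrt(37)/7*46 = 72691 - 1104*sqrt(37)/7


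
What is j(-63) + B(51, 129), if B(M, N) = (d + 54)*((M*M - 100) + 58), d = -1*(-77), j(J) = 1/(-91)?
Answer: 30505838/91 ≈ 3.3523e+5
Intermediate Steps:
j(J) = -1/91
d = 77
B(M, N) = -5502 + 131*M**2 (B(M, N) = (77 + 54)*((M*M - 100) + 58) = 131*((M**2 - 100) + 58) = 131*((-100 + M**2) + 58) = 131*(-42 + M**2) = -5502 + 131*M**2)
j(-63) + B(51, 129) = -1/91 + (-5502 + 131*51**2) = -1/91 + (-5502 + 131*2601) = -1/91 + (-5502 + 340731) = -1/91 + 335229 = 30505838/91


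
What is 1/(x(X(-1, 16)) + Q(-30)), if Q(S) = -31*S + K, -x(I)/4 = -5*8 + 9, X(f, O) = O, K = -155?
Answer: 1/899 ≈ 0.0011123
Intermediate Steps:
x(I) = 124 (x(I) = -4*(-5*8 + 9) = -4*(-40 + 9) = -4*(-31) = 124)
Q(S) = -155 - 31*S (Q(S) = -31*S - 155 = -155 - 31*S)
1/(x(X(-1, 16)) + Q(-30)) = 1/(124 + (-155 - 31*(-30))) = 1/(124 + (-155 + 930)) = 1/(124 + 775) = 1/899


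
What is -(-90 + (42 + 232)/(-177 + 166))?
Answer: 1264/11 ≈ 114.91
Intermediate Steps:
-(-90 + (42 + 232)/(-177 + 166)) = -(-90 + 274/(-11)) = -(-90 + 274*(-1/11)) = -(-90 - 274/11) = -1*(-1264/11) = 1264/11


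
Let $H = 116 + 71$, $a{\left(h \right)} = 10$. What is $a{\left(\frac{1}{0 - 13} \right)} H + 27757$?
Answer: $29627$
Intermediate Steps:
$H = 187$
$a{\left(\frac{1}{0 - 13} \right)} H + 27757 = 10 \cdot 187 + 27757 = 1870 + 27757 = 29627$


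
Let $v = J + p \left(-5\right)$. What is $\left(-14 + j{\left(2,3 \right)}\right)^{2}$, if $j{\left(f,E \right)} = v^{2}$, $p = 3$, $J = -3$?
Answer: $96100$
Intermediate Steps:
$v = -18$ ($v = -3 + 3 \left(-5\right) = -3 - 15 = -18$)
$j{\left(f,E \right)} = 324$ ($j{\left(f,E \right)} = \left(-18\right)^{2} = 324$)
$\left(-14 + j{\left(2,3 \right)}\right)^{2} = \left(-14 + 324\right)^{2} = 310^{2} = 96100$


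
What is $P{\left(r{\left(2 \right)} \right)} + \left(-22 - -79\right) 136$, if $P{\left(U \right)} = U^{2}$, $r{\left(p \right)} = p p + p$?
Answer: $7788$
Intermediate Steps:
$r{\left(p \right)} = p + p^{2}$ ($r{\left(p \right)} = p^{2} + p = p + p^{2}$)
$P{\left(r{\left(2 \right)} \right)} + \left(-22 - -79\right) 136 = \left(2 \left(1 + 2\right)\right)^{2} + \left(-22 - -79\right) 136 = \left(2 \cdot 3\right)^{2} + \left(-22 + 79\right) 136 = 6^{2} + 57 \cdot 136 = 36 + 7752 = 7788$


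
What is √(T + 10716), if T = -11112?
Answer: 6*I*√11 ≈ 19.9*I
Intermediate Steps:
√(T + 10716) = √(-11112 + 10716) = √(-396) = 6*I*√11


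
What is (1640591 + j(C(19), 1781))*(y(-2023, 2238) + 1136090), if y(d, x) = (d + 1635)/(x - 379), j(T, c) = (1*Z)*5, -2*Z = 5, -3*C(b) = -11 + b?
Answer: 314989718075307/169 ≈ 1.8638e+12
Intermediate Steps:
C(b) = 11/3 - b/3 (C(b) = -(-11 + b)/3 = 11/3 - b/3)
Z = -5/2 (Z = -½*5 = -5/2 ≈ -2.5000)
j(T, c) = -25/2 (j(T, c) = (1*(-5/2))*5 = -5/2*5 = -25/2)
y(d, x) = (1635 + d)/(-379 + x)
(1640591 + j(C(19), 1781))*(y(-2023, 2238) + 1136090) = (1640591 - 25/2)*((1635 - 2023)/(-379 + 2238) + 1136090) = 3281157*(-388/1859 + 1136090)/2 = (3281157/2)*(2111990922/1859) = 314989718075307/169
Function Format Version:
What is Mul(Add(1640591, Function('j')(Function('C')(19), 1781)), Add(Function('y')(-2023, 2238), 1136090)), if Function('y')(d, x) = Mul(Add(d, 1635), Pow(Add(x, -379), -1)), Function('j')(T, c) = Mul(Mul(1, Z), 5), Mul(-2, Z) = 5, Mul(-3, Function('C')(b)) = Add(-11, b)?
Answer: Rational(314989718075307, 169) ≈ 1.8638e+12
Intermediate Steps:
Function('C')(b) = Add(Rational(11, 3), Mul(Rational(-1, 3), b)) (Function('C')(b) = Mul(Rational(-1, 3), Add(-11, b)) = Add(Rational(11, 3), Mul(Rational(-1, 3), b)))
Z = Rational(-5, 2) (Z = Mul(Rational(-1, 2), 5) = Rational(-5, 2) ≈ -2.5000)
Function('j')(T, c) = Rational(-25, 2) (Function('j')(T, c) = Mul(Mul(1, Rational(-5, 2)), 5) = Mul(Rational(-5, 2), 5) = Rational(-25, 2))
Function('y')(d, x) = Mul(Pow(Add(-379, x), -1), Add(1635, d)) (Function('y')(d, x) = Mul(Add(1635, d), Pow(Add(-379, x), -1)) = Mul(Pow(Add(-379, x), -1), Add(1635, d)))
Mul(Add(1640591, Function('j')(Function('C')(19), 1781)), Add(Function('y')(-2023, 2238), 1136090)) = Mul(Add(1640591, Rational(-25, 2)), Add(Mul(Pow(Add(-379, 2238), -1), Add(1635, -2023)), 1136090)) = Mul(Rational(3281157, 2), Add(Mul(Pow(1859, -1), -388), 1136090)) = Mul(Rational(3281157, 2), Add(Mul(Rational(1, 1859), -388), 1136090)) = Mul(Rational(3281157, 2), Add(Rational(-388, 1859), 1136090)) = Mul(Rational(3281157, 2), Rational(2111990922, 1859)) = Rational(314989718075307, 169)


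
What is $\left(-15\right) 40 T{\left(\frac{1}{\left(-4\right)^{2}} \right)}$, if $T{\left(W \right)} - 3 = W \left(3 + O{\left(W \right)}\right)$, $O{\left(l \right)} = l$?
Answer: $- \frac{61275}{32} \approx -1914.8$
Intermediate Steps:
$T{\left(W \right)} = 3 + W \left(3 + W\right)$
$\left(-15\right) 40 T{\left(\frac{1}{\left(-4\right)^{2}} \right)} = \left(-15\right) 40 \left(3 + \left(\frac{1}{\left(-4\right)^{2}}\right)^{2} + \frac{3}{\left(-4\right)^{2}}\right) = - 600 \left(3 + \left(\frac{1}{16}\right)^{2} + \frac{3}{16}\right) = - 600 \left(3 + \left(\frac{1}{16}\right)^{2} + 3 \cdot \frac{1}{16}\right) = - 600 \left(3 + \frac{1}{256} + \frac{3}{16}\right) = \left(-600\right) \frac{817}{256} = - \frac{61275}{32}$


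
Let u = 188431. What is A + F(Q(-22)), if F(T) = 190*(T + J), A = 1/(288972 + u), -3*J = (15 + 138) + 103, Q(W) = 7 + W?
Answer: -27302677567/1432209 ≈ -19063.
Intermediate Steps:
J = -256/3 (J = -((15 + 138) + 103)/3 = -(153 + 103)/3 = -1/3*256 = -256/3 ≈ -85.333)
A = 1/477403 (A = 1/(288972 + 188431) = 1/477403 ≈ 2.0947e-6)
F(T) = -48640/3 + 190*T (F(T) = 190*(T - 256/3) = 190*(-256/3 + T) = -48640/3 + 190*T)
A + F(Q(-22)) = 1/477403 + (-48640/3 + 190*(7 - 22)) = 1/477403 + (-48640/3 + 190*(-15)) = 1/477403 + (-48640/3 - 2850) = 1/477403 - 57190/3 = -27302677567/1432209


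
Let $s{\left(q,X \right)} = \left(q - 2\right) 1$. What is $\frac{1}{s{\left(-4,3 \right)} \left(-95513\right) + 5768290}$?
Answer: $\frac{1}{6341368} \approx 1.5769 \cdot 10^{-7}$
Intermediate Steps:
$s{\left(q,X \right)} = -2 + q$ ($s{\left(q,X \right)} = \left(q - 2\right) 1 = \left(-2 + q\right) 1 = -2 + q$)
$\frac{1}{s{\left(-4,3 \right)} \left(-95513\right) + 5768290} = \frac{1}{\left(-2 - 4\right) \left(-95513\right) + 5768290} = \frac{1}{\left(-6\right) \left(-95513\right) + 5768290} = \frac{1}{573078 + 5768290} = \frac{1}{6341368}$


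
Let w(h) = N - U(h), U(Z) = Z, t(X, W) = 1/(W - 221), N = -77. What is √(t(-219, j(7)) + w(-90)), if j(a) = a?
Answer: 3*√66126/214 ≈ 3.6049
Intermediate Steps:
t(X, W) = 1/(-221 + W)
w(h) = -77 - h
√(t(-219, j(7)) + w(-90)) = √(1/(-221 + 7) + (-77 - 1*(-90))) = √(1/(-214) + (-77 + 90)) = √(-1/214 + 13) = √(2781/214) = 3*√66126/214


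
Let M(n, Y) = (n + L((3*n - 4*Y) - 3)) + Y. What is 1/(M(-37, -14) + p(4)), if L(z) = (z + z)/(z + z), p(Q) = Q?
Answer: -1/46 ≈ -0.021739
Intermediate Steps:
L(z) = 1 (L(z) = (2*z)/((2*z)) = (2*z)*(1/(2*z)) = 1)
M(n, Y) = 1 + Y + n (M(n, Y) = (n + 1) + Y = (1 + n) + Y = 1 + Y + n)
1/(M(-37, -14) + p(4)) = 1/((1 - 14 - 37) + 4) = 1/(-50 + 4) = 1/(-46) = -1/46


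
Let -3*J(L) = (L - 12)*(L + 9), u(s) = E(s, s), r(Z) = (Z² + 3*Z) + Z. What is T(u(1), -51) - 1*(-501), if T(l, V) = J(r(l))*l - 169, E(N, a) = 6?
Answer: -6292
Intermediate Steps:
r(Z) = Z² + 4*Z
u(s) = 6
J(L) = -(-12 + L)*(9 + L)/3 (J(L) = -(L - 12)*(L + 9)/3 = -(-12 + L)*(9 + L)/3)
T(l, V) = -169 + l*(36 + l*(4 + l) - l²*(4 + l)²/3) (T(l, V) = (36 + l*(4 + l) - l²*(4 + l)²/3)*l - 169 = l*(36 + l*(4 + l) - l²*(4 + l)²/3) - 169 = -169 + l*(36 + l*(4 + l) - l²*(4 + l)²/3))
T(u(1), -51) - 1*(-501) = (-169 + (⅓)*6*(108 - 1*6²*(4 + 6)² + 3*6*(4 + 6))) - 1*(-501) = (-169 + (⅓)*6*(108 - 1*36*10² + 3*6*10)) + 501 = (-169 + (⅓)*6*(108 - 1*36*100 + 180)) + 501 = (-169 + (⅓)*6*(108 - 3600 + 180)) + 501 = (-169 + (⅓)*6*(-3312)) + 501 = (-169 - 6624) + 501 = -6793 + 501 = -6292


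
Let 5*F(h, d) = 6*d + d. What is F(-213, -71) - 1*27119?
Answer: -136092/5 ≈ -27218.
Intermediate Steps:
F(h, d) = 7*d/5 (F(h, d) = (6*d + d)/5 = (7*d)/5 = 7*d/5)
F(-213, -71) - 1*27119 = (7/5)*(-71) - 1*27119 = -497/5 - 27119 = -136092/5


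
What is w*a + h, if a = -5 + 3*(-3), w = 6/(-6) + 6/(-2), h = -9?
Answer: 47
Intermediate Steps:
w = -4 (w = 6*(-⅙) + 6*(-½) = -1 - 3 = -4)
a = -14 (a = -5 - 9 = -14)
w*a + h = -4*(-14) - 9 = 56 - 9 = 47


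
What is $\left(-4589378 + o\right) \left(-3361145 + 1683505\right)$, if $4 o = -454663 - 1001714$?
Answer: $8310143185490$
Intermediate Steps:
$o = - \frac{1456377}{4}$ ($o = \frac{-454663 - 1001714}{4} = \frac{1}{4} \left(-1456377\right) = - \frac{1456377}{4} \approx -3.6409 \cdot 10^{5}$)
$\left(-4589378 + o\right) \left(-3361145 + 1683505\right) = \left(-4589378 - \frac{1456377}{4}\right) \left(-3361145 + 1683505\right) = \left(- \frac{19813889}{4}\right) \left(-1677640\right) = 8310143185490$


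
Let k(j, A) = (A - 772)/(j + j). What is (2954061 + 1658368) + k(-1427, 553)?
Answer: 13163872585/2854 ≈ 4.6124e+6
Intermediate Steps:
k(j, A) = (-772 + A)/(2*j) (k(j, A) = (-772 + A)/((2*j)) = (-772 + A)*(1/(2*j)) = (-772 + A)/(2*j))
(2954061 + 1658368) + k(-1427, 553) = (2954061 + 1658368) + (½)*(-772 + 553)/(-1427) = 4612429 + (½)*(-1/1427)*(-219) = 4612429 + 219/2854 = 13163872585/2854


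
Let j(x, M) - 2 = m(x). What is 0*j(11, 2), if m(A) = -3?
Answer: 0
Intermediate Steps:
j(x, M) = -1 (j(x, M) = 2 - 3 = -1)
0*j(11, 2) = 0*(-1) = 0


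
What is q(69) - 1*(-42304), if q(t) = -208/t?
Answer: 2918768/69 ≈ 42301.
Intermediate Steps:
q(69) - 1*(-42304) = -208/69 - 1*(-42304) = -208*1/69 + 42304 = -208/69 + 42304 = 2918768/69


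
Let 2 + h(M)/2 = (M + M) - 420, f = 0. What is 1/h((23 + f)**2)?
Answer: 1/1272 ≈ 0.00078616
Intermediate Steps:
h(M) = -844 + 4*M (h(M) = -4 + 2*((M + M) - 420) = -4 + 2*(2*M - 420) = -4 + 2*(-420 + 2*M) = -4 + (-840 + 4*M) = -844 + 4*M)
1/h((23 + f)**2) = 1/(-844 + 4*(23 + 0)**2) = 1/(-844 + 4*23**2) = 1/(-844 + 4*529) = 1/(-844 + 2116) = 1/1272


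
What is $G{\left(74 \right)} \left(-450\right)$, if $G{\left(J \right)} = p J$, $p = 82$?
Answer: $-2730600$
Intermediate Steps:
$G{\left(J \right)} = 82 J$
$G{\left(74 \right)} \left(-450\right) = 82 \cdot 74 \left(-450\right) = 6068 \left(-450\right) = -2730600$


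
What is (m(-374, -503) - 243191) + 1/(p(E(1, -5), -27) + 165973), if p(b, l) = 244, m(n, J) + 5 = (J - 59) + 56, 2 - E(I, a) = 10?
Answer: -40507415333/166217 ≈ -2.4370e+5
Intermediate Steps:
E(I, a) = -8 (E(I, a) = 2 - 1*10 = 2 - 10 = -8)
m(n, J) = -8 + J (m(n, J) = -5 + ((J - 59) + 56) = -5 + ((-59 + J) + 56) = -5 + (-3 + J) = -8 + J)
(m(-374, -503) - 243191) + 1/(p(E(1, -5), -27) + 165973) = ((-8 - 503) - 243191) + 1/(244 + 165973) = (-511 - 243191) + 1/166217 = -243702 + 1/166217 = -40507415333/166217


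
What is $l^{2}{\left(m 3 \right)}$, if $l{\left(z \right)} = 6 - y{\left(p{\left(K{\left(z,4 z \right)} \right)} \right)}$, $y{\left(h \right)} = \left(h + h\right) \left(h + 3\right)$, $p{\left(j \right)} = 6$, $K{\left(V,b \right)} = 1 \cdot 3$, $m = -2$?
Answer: $10404$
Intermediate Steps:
$K{\left(V,b \right)} = 3$
$y{\left(h \right)} = 2 h \left(3 + h\right)$
$l{\left(z \right)} = -102$ ($l{\left(z \right)} = 6 - 2 \cdot 6 \left(3 + 6\right) = 6 - 2 \cdot 6 \cdot 9 = 6 - 108 = -102$)
$l^{2}{\left(m 3 \right)} = \left(-102\right)^{2} = 10404$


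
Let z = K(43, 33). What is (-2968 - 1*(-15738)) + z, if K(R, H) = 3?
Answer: 12773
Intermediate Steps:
z = 3
(-2968 - 1*(-15738)) + z = (-2968 - 1*(-15738)) + 3 = (-2968 + 15738) + 3 = 12770 + 3 = 12773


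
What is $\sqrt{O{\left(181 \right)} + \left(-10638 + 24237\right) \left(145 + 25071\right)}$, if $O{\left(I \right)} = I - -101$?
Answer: $\sqrt{342912666} \approx 18518.0$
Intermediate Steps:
$O{\left(I \right)} = 101 + I$ ($O{\left(I \right)} = I + 101 = 101 + I$)
$\sqrt{O{\left(181 \right)} + \left(-10638 + 24237\right) \left(145 + 25071\right)} = \sqrt{\left(101 + 181\right) + \left(-10638 + 24237\right) \left(145 + 25071\right)} = \sqrt{282 + 13599 \cdot 25216} = \sqrt{282 + 342912384} = \sqrt{342912666}$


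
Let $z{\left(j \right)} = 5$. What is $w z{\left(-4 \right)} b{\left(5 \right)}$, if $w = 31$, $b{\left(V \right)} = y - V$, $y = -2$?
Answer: $-1085$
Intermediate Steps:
$b{\left(V \right)} = -2 - V$
$w z{\left(-4 \right)} b{\left(5 \right)} = 31 \cdot 5 \left(-2 - 5\right) = 155 \left(-2 - 5\right) = 155 \left(-7\right) = -1085$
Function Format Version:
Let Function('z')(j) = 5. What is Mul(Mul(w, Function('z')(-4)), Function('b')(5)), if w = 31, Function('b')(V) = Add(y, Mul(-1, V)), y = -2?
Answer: -1085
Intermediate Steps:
Function('b')(V) = Add(-2, Mul(-1, V))
Mul(Mul(w, Function('z')(-4)), Function('b')(5)) = Mul(Mul(31, 5), Add(-2, Mul(-1, 5))) = Mul(155, Add(-2, -5)) = Mul(155, -7) = -1085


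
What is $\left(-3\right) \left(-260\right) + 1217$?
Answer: $1997$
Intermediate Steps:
$\left(-3\right) \left(-260\right) + 1217 = 780 + 1217 = 1997$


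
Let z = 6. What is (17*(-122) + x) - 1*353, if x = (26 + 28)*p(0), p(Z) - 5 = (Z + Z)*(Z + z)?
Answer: -2157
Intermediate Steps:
p(Z) = 5 + 2*Z*(6 + Z) (p(Z) = 5 + (Z + Z)*(Z + 6) = 5 + (2*Z)*(6 + Z) = 5 + 2*Z*(6 + Z))
x = 270 (x = (26 + 28)*(5 + 2*0² + 12*0) = 54*(5 + 2*0 + 0) = 54*(5 + 0 + 0) = 54*5 = 270)
(17*(-122) + x) - 1*353 = (17*(-122) + 270) - 1*353 = (-2074 + 270) - 353 = -1804 - 353 = -2157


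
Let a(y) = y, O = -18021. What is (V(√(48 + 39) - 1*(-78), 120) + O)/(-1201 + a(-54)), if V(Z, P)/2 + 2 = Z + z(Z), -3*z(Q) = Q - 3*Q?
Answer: 3553/251 - 2*√87/753 ≈ 14.131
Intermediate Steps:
z(Q) = 2*Q/3 (z(Q) = -(Q - 3*Q)/3 = -(-2)*Q/3 = 2*Q/3)
V(Z, P) = -4 + 10*Z/3 (V(Z, P) = -4 + 2*(Z + 2*Z/3) = -4 + 2*(5*Z/3) = -4 + 10*Z/3)
(V(√(48 + 39) - 1*(-78), 120) + O)/(-1201 + a(-54)) = ((-4 + 10*(√(48 + 39) - 1*(-78))/3) - 18021)/(-1201 - 54) = ((-4 + 10*(√87 + 78)/3) - 18021)/(-1255) = ((-4 + 10*(78 + √87)/3) - 18021)*(-1/1255) = ((-4 + (260 + 10*√87/3)) - 18021)*(-1/1255) = ((256 + 10*√87/3) - 18021)*(-1/1255) = (-17765 + 10*√87/3)*(-1/1255) = 3553/251 - 2*√87/753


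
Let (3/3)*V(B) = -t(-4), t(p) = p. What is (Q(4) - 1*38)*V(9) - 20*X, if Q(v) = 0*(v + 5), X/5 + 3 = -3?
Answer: 448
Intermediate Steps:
X = -30 (X = -15 + 5*(-3) = -15 - 15 = -30)
Q(v) = 0 (Q(v) = 0*(5 + v) = 0)
V(B) = 4 (V(B) = -1*(-4) = 4)
(Q(4) - 1*38)*V(9) - 20*X = (0 - 1*38)*4 - 20*(-30) = (0 - 38)*4 + 600 = -38*4 + 600 = -152 + 600 = 448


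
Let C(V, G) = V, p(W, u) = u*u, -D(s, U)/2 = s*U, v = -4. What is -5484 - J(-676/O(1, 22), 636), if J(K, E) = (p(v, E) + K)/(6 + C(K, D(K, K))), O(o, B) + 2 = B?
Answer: 9065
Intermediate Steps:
D(s, U) = -2*U*s (D(s, U) = -2*s*U = -2*U*s)
p(W, u) = u²
O(o, B) = -2 + B
J(K, E) = (K + E²)/(6 + K) (J(K, E) = (E² + K)/(6 + K) = (K + E²)/(6 + K))
-5484 - J(-676/O(1, 22), 636) = -5484 - (-676/(-2 + 22) + 636²)/(6 - 676/(-2 + 22)) = -5484 - (-676/20 + 404496)/(6 - 676/20) = -5484 - (-676*1/20 + 404496)/(6 - 676*1/20) = -5484 - (-169/5 + 404496)/(6 - 169/5) = -5484 - 2022311/((-139/5)*5) = -5484 - (-5)*2022311/(139*5) = -5484 - 1*(-14549) = -5484 + 14549 = 9065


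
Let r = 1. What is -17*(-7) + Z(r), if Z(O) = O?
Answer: 120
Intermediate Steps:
-17*(-7) + Z(r) = -17*(-7) + 1 = 119 + 1 = 120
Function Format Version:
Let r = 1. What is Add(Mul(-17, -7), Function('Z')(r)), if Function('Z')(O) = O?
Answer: 120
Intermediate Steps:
Add(Mul(-17, -7), Function('Z')(r)) = Add(Mul(-17, -7), 1) = Add(119, 1) = 120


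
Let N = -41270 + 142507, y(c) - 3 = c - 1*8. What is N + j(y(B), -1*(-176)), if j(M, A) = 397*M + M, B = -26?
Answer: 88899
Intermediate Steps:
y(c) = -5 + c (y(c) = 3 + (c - 1*8) = 3 + (c - 8) = 3 + (-8 + c) = -5 + c)
j(M, A) = 398*M
N = 101237
N + j(y(B), -1*(-176)) = 101237 + 398*(-5 - 26) = 101237 + 398*(-31) = 101237 - 12338 = 88899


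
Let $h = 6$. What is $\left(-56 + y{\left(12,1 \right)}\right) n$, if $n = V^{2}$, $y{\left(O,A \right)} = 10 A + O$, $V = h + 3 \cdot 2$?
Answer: $-4896$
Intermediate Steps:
$V = 12$ ($V = 6 + 3 \cdot 2 = 6 + 6 = 12$)
$y{\left(O,A \right)} = O + 10 A$
$n = 144$ ($n = 12^{2} = 144$)
$\left(-56 + y{\left(12,1 \right)}\right) n = \left(-56 + \left(12 + 10 \cdot 1\right)\right) 144 = \left(-56 + \left(12 + 10\right)\right) 144 = \left(-56 + 22\right) 144 = \left(-34\right) 144 = -4896$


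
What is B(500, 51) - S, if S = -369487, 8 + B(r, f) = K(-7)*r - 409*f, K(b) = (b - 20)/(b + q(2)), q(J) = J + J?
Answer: 353120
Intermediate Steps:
q(J) = 2*J
K(b) = (-20 + b)/(4 + b) (K(b) = (b - 20)/(b + 2*2) = (-20 + b)/(b + 4) = (-20 + b)/(4 + b))
B(r, f) = -8 - 409*f + 9*r (B(r, f) = -8 + (((-20 - 7)/(4 - 7))*r - 409*f) = -8 + ((-27/(-3))*r - 409*f) = -8 + ((-⅓*(-27))*r - 409*f) = -8 + (9*r - 409*f) = -8 + (-409*f + 9*r) = -8 - 409*f + 9*r)
B(500, 51) - S = (-8 - 409*51 + 9*500) - 1*(-369487) = (-8 - 20859 + 4500) + 369487 = -16367 + 369487 = 353120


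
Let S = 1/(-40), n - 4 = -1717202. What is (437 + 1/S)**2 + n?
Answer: -1559589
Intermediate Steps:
n = -1717198 (n = 4 - 1717202 = -1717198)
S = -1/40 ≈ -0.025000
(437 + 1/S)**2 + n = (437 + 1/(-1/40))**2 - 1717198 = (437 - 40)**2 - 1717198 = 397**2 - 1717198 = 157609 - 1717198 = -1559589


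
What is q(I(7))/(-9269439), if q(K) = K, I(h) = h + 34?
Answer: -41/9269439 ≈ -4.4231e-6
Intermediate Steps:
I(h) = 34 + h
q(I(7))/(-9269439) = (34 + 7)/(-9269439) = 41*(-1/9269439) = -41/9269439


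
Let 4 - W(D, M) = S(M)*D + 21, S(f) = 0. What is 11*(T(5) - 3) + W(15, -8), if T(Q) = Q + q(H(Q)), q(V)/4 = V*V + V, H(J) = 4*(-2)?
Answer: 2469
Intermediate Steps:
H(J) = -8
q(V) = 4*V + 4*V² (q(V) = 4*(V*V + V) = 4*(V² + V) = 4*(V + V²) = 4*V + 4*V²)
W(D, M) = -17 (W(D, M) = 4 - (0*D + 21) = 4 - (0 + 21) = 4 - 1*21 = 4 - 21 = -17)
T(Q) = 224 + Q (T(Q) = Q + 4*(-8)*(1 - 8) = Q + 4*(-8)*(-7) = Q + 224 = 224 + Q)
11*(T(5) - 3) + W(15, -8) = 11*((224 + 5) - 3) - 17 = 11*(229 - 3) - 17 = 11*226 - 17 = 2486 - 17 = 2469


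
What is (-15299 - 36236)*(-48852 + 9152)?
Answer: 2045939500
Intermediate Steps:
(-15299 - 36236)*(-48852 + 9152) = -51535*(-39700) = 2045939500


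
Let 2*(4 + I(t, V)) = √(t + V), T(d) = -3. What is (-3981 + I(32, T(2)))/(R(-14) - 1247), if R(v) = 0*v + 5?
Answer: 3985/1242 - √29/2484 ≈ 3.2064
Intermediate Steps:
R(v) = 5 (R(v) = 0 + 5 = 5)
I(t, V) = -4 + √(V + t)/2 (I(t, V) = -4 + √(t + V)/2 = -4 + √(V + t)/2)
(-3981 + I(32, T(2)))/(R(-14) - 1247) = (-3981 + (-4 + √(-3 + 32)/2))/(5 - 1247) = (-3981 + (-4 + √29/2))/(-1242) = (-3985 + √29/2)*(-1/1242) = 3985/1242 - √29/2484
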